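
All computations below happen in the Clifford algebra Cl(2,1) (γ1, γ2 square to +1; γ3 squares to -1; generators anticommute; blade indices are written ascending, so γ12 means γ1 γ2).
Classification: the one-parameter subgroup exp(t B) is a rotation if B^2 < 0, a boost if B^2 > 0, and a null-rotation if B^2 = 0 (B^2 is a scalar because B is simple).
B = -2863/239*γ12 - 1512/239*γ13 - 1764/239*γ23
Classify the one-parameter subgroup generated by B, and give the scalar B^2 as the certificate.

B^2 term by term: the squares give (-2863/239)^2*(γ12)^2 + (-1512/239)^2*(γ13)^2 + (-1764/239)^2*(γ23)^2 = 8196769/57121*(-1) + 2286144/57121*(+1) + 3111696/57121*(+1) = -49 (each basis 2-blade squares to minus the product of its generators' squares); cross terms between blades sharing an index anticommute and cancel. So B^2 = -49.
Answer: rotation, certificate B^2 = -49. Key observation: B^2 = -49 is a conjugation invariant, so its sign decides the class regardless of the surface form of B.


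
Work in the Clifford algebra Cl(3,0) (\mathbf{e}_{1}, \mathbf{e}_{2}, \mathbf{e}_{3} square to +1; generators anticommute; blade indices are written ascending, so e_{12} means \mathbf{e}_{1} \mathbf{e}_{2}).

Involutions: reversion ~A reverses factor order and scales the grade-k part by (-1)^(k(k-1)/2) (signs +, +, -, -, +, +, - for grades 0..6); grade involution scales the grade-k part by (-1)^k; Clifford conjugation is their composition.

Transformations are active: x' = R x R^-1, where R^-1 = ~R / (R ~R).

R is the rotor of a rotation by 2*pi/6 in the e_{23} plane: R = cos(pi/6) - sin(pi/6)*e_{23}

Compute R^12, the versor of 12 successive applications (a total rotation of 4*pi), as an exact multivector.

Because a rotor carries half the rotation angle, composing 12 copies of this e_{23}-plane rotor multiplies the phase: 12*(pi/6) = 2 \pi, hence R^12 = cos(2 \pi) - sin(2 \pi)*e_{23}.
cos(2 \pi) = 1 and sin(2 \pi) = 0, so R^12 = 1. The total rotation 4*pi is 2 full turns, so every vector returns to itself, yet the rotor is +1, back on the identity sheet (an even number of 2*pi turns).
Answer: 1


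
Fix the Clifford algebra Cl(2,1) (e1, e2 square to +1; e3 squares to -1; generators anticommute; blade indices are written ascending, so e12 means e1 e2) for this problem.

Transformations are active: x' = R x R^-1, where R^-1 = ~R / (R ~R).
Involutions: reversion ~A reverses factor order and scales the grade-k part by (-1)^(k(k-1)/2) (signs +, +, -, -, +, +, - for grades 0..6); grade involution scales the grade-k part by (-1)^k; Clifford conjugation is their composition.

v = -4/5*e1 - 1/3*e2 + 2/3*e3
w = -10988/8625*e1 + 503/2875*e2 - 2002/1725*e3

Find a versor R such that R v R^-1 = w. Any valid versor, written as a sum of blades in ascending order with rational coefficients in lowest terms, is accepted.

Equal squares first: v^2 = w^2 = 23/75. Then v + w = -17888/8625*e1 - 1366/8625*e2 - 284/575*e3 is a versor taking v to w, provided it is invertible.
Answer: -17888/8625*e1 - 1366/8625*e2 - 284/575*e3


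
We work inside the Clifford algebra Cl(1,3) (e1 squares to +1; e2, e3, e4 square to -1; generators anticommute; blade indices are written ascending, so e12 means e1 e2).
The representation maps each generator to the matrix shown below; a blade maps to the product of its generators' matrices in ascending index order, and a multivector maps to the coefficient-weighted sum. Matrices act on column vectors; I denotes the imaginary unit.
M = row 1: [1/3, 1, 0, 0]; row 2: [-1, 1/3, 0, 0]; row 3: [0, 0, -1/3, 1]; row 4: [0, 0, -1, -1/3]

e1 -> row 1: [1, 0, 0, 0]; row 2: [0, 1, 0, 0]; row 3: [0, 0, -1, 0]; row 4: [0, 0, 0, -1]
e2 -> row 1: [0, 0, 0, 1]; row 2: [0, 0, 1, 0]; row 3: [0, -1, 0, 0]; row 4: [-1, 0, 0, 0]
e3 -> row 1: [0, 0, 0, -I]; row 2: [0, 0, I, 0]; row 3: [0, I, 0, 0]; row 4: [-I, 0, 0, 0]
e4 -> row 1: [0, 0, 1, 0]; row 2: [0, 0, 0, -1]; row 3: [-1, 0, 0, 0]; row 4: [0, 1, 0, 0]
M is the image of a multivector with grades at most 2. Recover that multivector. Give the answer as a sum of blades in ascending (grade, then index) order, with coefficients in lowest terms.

Method: the blade images are trace-orthogonal — tr(rho(e_A) rho(e_B)^-1) = 4 if A = B and 0 otherwise — and rho(e_A)^-1 = (e_A)^2 * rho(e_A) with (e_A)^2 = +1 or -1, so the coefficient of e_A in the preimage is (e_A)^2 * tr(M rho(e_A))/4.
Nonzero projections over blades of grade <= 2: e1: (e1)^2 = +1, tr(M rho(e1)) = 4/3, coefficient 1/3; e24: (e24)^2 = -1, tr(M rho(e24)) = -4, coefficient 1. Every other blade of grade <= 2 projects to 0.
Answer: 1/3*e1 + e24


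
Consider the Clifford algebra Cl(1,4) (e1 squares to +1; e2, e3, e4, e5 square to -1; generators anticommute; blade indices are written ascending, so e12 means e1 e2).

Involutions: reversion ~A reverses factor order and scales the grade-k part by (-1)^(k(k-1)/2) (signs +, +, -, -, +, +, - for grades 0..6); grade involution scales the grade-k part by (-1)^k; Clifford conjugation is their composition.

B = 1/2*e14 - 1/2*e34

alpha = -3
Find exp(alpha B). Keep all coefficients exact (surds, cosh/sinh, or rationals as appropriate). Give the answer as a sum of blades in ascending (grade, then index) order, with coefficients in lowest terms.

B^2 term by term: the squares give (1/2)^2*(e14)^2 + (-1/2)^2*(e34)^2 = 1/4*(+1) + 1/4*(-1) = 0 (each basis 2-blade squares to minus the product of its generators' squares); cross terms between blades sharing an index anticommute and cancel. So B^2 = 0.
B^2 = 0, so the series truncates immediately: exp(alpha B) = 1 + alpha B (parabolic case).
Answer: 1 - 3/2*e14 + 3/2*e34


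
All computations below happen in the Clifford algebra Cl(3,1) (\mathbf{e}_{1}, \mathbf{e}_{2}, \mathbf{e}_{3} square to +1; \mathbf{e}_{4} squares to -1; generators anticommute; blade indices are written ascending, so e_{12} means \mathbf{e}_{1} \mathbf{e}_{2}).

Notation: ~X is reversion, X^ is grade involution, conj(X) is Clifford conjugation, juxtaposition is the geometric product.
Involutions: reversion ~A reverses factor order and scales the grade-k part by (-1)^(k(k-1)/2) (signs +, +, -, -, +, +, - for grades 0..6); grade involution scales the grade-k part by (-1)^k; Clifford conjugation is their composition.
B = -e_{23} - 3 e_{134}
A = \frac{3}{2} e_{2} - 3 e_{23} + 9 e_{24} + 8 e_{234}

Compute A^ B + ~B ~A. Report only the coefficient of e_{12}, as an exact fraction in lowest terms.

first term: -3 + \frac{3}{2} e_{3} - 8 e_{4} - 24 e_{12} - 9 e_{34} - 27 e_{123} + 9 e_{124} - \frac{9}{2} e_{1234}
second term: -3 - \frac{3}{2} e_{3} + 8 e_{4} - 24 e_{12} + 9 e_{34} + 27 e_{123} - 9 e_{124} + \frac{9}{2} e_{1234}
Answer: -48


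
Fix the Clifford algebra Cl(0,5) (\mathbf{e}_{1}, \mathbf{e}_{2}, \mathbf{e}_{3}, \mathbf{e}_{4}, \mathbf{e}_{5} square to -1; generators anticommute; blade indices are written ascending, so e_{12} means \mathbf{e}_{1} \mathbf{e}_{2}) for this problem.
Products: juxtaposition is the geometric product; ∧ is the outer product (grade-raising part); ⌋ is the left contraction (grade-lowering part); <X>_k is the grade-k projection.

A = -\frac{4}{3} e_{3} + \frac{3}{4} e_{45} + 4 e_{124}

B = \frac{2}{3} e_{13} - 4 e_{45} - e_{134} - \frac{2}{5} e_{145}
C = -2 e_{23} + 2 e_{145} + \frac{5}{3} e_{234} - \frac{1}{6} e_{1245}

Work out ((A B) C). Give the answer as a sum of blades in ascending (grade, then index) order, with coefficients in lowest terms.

step 1: 3 - \frac{53}{90} e_{1} + \frac{4}{3} e_{14} + 4 e_{23} - \frac{8}{5} e_{25} + 16 e_{125} - \frac{3}{4} e_{135} + \frac{8}{3} e_{234} + \frac{16}{3} e_{345} - \frac{1}{30} e_{1345}
step 2: \frac{112}{9} + \frac{1}{15} e_{3} + \frac{4}{3} e_{4} - \frac{8}{3} e_{5} + \frac{32}{3} e_{13} + \frac{4}{15} e_{14} - \frac{1079}{180} e_{23} - 32 e_{24} + \frac{26}{3} e_{25} + \frac{3}{2} e_{34} - \frac{16}{5} e_{35} + \frac{53}{45} e_{45} - \frac{7}{45} e_{123} - \frac{16}{5} e_{124} + \frac{13}{9} e_{125} + \frac{292}{9} e_{135} + 6 e_{145} + \frac{39}{8} e_{234} - \frac{5813}{540} e_{245} - \frac{8}{3} e_{345} - \frac{197}{54} e_{1234} + \frac{16}{3} e_{1235} + \frac{49}{60} e_{1245} + 26 e_{1345} + 8 e_{12345}
Answer: \frac{112}{9} + \frac{1}{15} e_{3} + \frac{4}{3} e_{4} - \frac{8}{3} e_{5} + \frac{32}{3} e_{13} + \frac{4}{15} e_{14} - \frac{1079}{180} e_{23} - 32 e_{24} + \frac{26}{3} e_{25} + \frac{3}{2} e_{34} - \frac{16}{5} e_{35} + \frac{53}{45} e_{45} - \frac{7}{45} e_{123} - \frac{16}{5} e_{124} + \frac{13}{9} e_{125} + \frac{292}{9} e_{135} + 6 e_{145} + \frac{39}{8} e_{234} - \frac{5813}{540} e_{245} - \frac{8}{3} e_{345} - \frac{197}{54} e_{1234} + \frac{16}{3} e_{1235} + \frac{49}{60} e_{1245} + 26 e_{1345} + 8 e_{12345}


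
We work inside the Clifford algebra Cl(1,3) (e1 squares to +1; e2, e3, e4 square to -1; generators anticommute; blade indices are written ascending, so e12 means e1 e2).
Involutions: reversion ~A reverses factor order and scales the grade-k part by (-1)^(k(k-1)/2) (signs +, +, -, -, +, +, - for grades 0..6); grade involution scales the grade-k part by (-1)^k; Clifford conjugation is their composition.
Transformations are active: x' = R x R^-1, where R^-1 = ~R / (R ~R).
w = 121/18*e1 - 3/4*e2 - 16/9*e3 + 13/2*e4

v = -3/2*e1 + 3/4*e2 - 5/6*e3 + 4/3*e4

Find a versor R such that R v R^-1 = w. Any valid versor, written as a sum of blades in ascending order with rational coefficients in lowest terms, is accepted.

Since q(v) = q(w) = -113/144, the sum R = v + w = 47/9*e1 - 47/18*e3 + 47/6*e4 does the job whenever invertible.
Answer: 47/9*e1 - 47/18*e3 + 47/6*e4


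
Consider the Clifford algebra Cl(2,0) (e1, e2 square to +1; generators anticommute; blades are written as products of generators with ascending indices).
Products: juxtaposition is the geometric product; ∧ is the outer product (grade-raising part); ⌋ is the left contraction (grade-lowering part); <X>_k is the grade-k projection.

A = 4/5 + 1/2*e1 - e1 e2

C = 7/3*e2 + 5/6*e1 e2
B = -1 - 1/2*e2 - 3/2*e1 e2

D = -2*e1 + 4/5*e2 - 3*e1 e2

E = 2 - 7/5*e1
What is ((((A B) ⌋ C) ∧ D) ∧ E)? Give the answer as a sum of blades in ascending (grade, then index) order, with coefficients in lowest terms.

step 1: -23/10 - 23/20*e2 - 9/20*e1 e2
step 2: -277/120 + 23/24*e1 - 161/30*e2 - 23/12*e1 e2
step 3: 277/60*e1 - 277/150*e2 - 73/24*e1 e2
step 4: 277/30*e1 - 277/75*e2 - 13003/1500*e1 e2
Answer: 277/30*e1 - 277/75*e2 - 13003/1500*e1 e2


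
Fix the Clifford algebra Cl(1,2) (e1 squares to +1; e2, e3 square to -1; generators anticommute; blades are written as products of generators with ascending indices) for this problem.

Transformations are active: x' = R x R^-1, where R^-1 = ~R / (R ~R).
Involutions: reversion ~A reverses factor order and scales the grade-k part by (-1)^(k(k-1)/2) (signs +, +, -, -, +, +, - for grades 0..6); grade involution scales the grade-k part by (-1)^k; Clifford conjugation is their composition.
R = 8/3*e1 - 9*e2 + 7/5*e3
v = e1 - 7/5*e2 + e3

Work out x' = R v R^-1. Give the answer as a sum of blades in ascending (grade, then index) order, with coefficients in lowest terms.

~R = 8/3*e1 - 9*e2 + 7/5*e3, and R ~R = -17066/225, so R^-1 = ~R / (-17066/225).
R v = -34/3 + 79/15*e1 e2 + 19/15*e1 e3 - 176/25*e2 e3
Answer: -1733/8533*e1 - 55019/42665*e2 - 709/1219*e3


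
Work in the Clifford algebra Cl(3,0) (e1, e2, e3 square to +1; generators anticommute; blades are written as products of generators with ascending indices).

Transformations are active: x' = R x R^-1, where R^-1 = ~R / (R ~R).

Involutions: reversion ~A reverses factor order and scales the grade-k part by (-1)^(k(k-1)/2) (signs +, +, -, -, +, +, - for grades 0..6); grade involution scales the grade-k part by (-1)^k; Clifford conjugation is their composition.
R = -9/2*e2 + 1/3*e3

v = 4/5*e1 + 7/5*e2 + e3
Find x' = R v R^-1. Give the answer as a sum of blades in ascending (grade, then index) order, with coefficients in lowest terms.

~R = -9/2*e2 + 1/3*e3, and R ~R = 733/36, so R^-1 = ~R / (733/36).
R v = -179/30 + 18/5*e1 e2 - 4/15*e1 e3 - 149/30*e2 e3
Answer: -4/5*e1 + 907/733*e2 - 4381/3665*e3


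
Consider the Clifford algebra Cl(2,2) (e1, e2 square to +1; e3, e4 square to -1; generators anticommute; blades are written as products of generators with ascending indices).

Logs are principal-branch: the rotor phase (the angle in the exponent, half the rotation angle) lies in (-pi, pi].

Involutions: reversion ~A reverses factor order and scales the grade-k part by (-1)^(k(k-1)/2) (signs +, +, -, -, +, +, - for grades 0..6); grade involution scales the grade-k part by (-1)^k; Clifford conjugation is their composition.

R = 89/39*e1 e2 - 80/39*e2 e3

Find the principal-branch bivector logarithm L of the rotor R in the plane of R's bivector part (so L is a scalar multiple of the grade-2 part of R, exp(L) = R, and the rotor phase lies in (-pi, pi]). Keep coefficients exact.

The scalar part of R is 0, which fixes the principal-branch rotor phase; the unit plane is then the bivector part divided by the sine of that phase, and L is that plane scaled by the phase.
Concretely: cos(phase) = 0 gives phase = ±pi/2, and since phase/sin(phase) is even the sign is immaterial: L = (phase/sin(phase)) * <R>_2 = (pi/2) * <R>_2.
Answer: 89*pi/78*e1 e2 - 40*pi/39*e2 e3


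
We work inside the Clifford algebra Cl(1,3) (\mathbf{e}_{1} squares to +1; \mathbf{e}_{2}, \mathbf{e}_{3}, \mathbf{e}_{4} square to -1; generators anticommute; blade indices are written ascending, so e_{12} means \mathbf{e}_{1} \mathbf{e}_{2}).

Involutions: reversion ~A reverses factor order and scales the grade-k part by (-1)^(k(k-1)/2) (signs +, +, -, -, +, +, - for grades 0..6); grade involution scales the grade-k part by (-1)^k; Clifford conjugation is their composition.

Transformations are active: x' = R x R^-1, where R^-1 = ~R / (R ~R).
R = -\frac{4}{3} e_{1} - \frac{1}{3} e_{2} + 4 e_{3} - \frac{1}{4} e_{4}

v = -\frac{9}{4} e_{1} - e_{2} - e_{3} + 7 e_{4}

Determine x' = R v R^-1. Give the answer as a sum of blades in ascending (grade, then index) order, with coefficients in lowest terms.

~R = -\frac{4}{3} e_{1} - \frac{1}{3} e_{2} + 4 e_{3} - \frac{1}{4} e_{4}, and R ~R = -\frac{691}{48}, so R^-1 = ~R / (-\frac{691}{48}).
R v = \frac{101}{12} + \frac{7}{12} e_{12} + \frac{31}{3} e_{13} - \frac{475}{48} e_{14} + \frac{13}{3} e_{23} - \frac{31}{12} e_{24} + \frac{111}{4} e_{34}
Answer: \frac{31585}{8292} e_{1} + \frac{2881}{2073} e_{2} - \frac{2541}{691} e_{3} - \frac{4635}{691} e_{4}


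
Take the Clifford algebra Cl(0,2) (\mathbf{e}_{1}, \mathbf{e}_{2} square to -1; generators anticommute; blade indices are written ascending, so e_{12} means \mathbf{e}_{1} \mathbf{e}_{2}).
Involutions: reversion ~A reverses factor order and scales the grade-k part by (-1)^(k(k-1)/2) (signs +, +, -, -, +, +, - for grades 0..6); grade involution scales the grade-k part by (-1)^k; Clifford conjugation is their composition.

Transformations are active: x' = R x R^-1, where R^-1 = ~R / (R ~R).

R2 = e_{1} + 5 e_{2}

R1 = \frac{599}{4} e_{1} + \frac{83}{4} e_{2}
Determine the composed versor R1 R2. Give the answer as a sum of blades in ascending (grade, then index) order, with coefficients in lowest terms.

Distribute over the terms of R1 (each basis-blade product reordered to ascending indices, repeated generators contracted through their squares):
(\frac{599}{4} e_{1}) R2 = -\frac{599}{4} + \frac{2995}{4} e_{12}
(\frac{83}{4} e_{2}) R2 = -\frac{415}{4} - \frac{83}{4} e_{12}
Summing the partial products and collecting blades:
Answer: -\frac{507}{2} + 728 e_{12}


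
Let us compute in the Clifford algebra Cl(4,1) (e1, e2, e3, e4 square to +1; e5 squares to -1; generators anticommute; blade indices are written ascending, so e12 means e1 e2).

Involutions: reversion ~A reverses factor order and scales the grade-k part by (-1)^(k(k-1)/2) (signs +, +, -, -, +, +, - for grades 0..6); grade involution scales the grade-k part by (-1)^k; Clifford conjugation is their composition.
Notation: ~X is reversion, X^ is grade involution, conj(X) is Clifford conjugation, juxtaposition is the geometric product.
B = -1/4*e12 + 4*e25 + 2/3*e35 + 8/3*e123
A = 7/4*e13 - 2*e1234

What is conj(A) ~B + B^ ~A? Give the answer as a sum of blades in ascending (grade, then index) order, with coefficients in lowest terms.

first term: 14/3*e2 + 16/3*e4 + 7/6*e15 - 7/16*e23 + 1/2*e34 - 7*e1235 - 4/3*e1245 + 8*e1345
second term: 14/3*e2 - 16/3*e4 + 7/6*e15 - 7/16*e23 - 1/2*e34 + 7*e1235 - 4/3*e1245 + 8*e1345
Answer: 28/3*e2 + 7/3*e15 - 7/8*e23 - 8/3*e1245 + 16*e1345


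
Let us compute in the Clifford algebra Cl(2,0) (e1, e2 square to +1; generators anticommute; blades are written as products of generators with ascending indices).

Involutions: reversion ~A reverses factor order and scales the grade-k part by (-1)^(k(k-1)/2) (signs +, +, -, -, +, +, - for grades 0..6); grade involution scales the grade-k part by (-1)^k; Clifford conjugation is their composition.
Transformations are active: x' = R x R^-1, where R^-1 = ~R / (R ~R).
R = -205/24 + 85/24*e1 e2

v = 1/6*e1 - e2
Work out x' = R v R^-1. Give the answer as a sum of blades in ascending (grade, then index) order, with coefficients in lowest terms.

~R = -205/24 - 85/24*e1 e2, and R ~R = 24625/288, so R^-1 = ~R / (24625/288).
R v = -715/144*e1 + 1145/144*e2
Answer: 813/985*e1 - 3479/5910*e2


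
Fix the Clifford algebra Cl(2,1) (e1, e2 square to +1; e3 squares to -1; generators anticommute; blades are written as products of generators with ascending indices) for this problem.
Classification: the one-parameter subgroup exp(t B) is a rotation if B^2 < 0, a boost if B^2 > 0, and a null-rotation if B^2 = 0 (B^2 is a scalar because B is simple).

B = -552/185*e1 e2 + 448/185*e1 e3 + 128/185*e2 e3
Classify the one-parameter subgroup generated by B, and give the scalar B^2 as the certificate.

B^2 term by term: the squares give (-552/185)^2*(e1 e2)^2 + (448/185)^2*(e1 e3)^2 + (128/185)^2*(e2 e3)^2 = 304704/34225*(-1) + 200704/34225*(+1) + 16384/34225*(+1) = -64/25 (each basis 2-blade squares to minus the product of its generators' squares); cross terms between blades sharing an index anticommute and cancel. So B^2 = -64/25.
Answer: rotation, certificate B^2 = -64/25. One invariant decides it: the square -64/25 survives every conjugation, and its sign is exactly the classification.


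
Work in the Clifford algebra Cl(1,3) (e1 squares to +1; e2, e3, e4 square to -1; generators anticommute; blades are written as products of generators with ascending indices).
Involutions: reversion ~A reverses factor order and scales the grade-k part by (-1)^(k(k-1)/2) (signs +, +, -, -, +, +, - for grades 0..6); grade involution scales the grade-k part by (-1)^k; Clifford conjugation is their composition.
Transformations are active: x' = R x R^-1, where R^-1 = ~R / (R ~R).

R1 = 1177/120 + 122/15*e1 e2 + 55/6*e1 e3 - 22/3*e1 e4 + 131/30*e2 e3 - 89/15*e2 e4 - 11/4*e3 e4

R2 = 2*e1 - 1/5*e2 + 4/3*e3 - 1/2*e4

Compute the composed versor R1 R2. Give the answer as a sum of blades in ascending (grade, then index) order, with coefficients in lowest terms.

Distribute over the terms of R2 (each basis-blade product reordered to ascending indices, repeated generators contracted through their squares):
R1 (2*e1) = 1177/60*e1 - 244/15*e2 - 55/3*e3 + 44/3*e4 + 131/15*e1 e2 e3 - 178/15*e1 e2 e4 - 11/2*e1 e3 e4
R1 (-1/5*e2) = 122/75*e1 - 1177/600*e2 - 131/150*e3 + 89/75*e4 + 11/6*e1 e2 e3 - 22/15*e1 e2 e4 + 11/20*e2 e3 e4
R1 (4/3*e3) = -110/9*e1 - 262/45*e2 + 1177/90*e3 - 11/3*e4 + 488/45*e1 e2 e3 + 88/9*e1 e3 e4 + 356/45*e2 e3 e4
R1 (-1/2*e4) = -11/3*e1 - 89/30*e2 - 11/8*e3 - 1177/240*e4 - 61/15*e1 e2 e4 - 55/12*e1 e3 e4 - 131/60*e2 e3 e4
Summing the partial products and collecting blades:
Answer: 4819/900*e1 - 48631/1800*e2 - 13507/1800*e3 + 2913/400*e4 + 1927/90*e1 e2 e3 - 87/5*e1 e2 e4 - 11/36*e1 e3 e4 + 113/18*e2 e3 e4


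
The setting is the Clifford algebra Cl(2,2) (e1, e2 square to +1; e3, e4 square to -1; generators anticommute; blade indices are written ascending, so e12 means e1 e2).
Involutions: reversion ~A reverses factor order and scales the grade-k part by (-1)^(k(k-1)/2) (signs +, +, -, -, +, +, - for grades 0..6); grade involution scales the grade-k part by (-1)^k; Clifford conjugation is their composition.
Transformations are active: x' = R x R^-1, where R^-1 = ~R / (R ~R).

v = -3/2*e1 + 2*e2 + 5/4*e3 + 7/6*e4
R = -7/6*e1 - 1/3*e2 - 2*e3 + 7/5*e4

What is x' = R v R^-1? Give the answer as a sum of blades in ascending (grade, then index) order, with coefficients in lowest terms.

~R = -7/6*e1 - 1/3*e2 - 2*e3 + 7/5*e4, and R ~R = -4039/900, so R^-1 = ~R / (-4039/900).
R v = 39/20 - 17/6*e12 - 107/24*e13 + 133/180*e14 + 43/12*e23 - 287/90*e24 - 49/12*e34
Answer: 2901/1154*e1 - 6908/4039*e2 + 7885/16156*e3 - 8251/3462*e4


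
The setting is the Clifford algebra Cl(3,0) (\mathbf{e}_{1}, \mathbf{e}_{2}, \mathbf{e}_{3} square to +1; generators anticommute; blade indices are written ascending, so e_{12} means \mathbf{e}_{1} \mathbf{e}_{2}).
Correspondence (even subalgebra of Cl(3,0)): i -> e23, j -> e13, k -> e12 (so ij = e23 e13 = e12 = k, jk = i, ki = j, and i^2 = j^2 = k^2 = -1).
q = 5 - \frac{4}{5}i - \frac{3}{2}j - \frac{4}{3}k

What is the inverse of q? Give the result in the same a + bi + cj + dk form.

In blades: q = 5 - \frac{4}{3} e_{12} - \frac{3}{2} e_{13} - \frac{4}{5} e_{23}.
With qbar = 5 + \frac{4}{3} e_{12} + \frac{3}{2} e_{13} + \frac{4}{5} e_{23} (scalar fixed, mapped units negated), q qbar = \frac{26701}{900} (the sum of squared coefficients), so q^-1 = qbar / (\frac{26701}{900}) = \frac{4500}{26701} + \frac{1200}{26701} e_{12} + \frac{1350}{26701} e_{13} + \frac{720}{26701} e_{23}; translating back:
Answer: \frac{4500}{26701} + \frac{720}{26701}i + \frac{1350}{26701}j + \frac{1200}{26701}k


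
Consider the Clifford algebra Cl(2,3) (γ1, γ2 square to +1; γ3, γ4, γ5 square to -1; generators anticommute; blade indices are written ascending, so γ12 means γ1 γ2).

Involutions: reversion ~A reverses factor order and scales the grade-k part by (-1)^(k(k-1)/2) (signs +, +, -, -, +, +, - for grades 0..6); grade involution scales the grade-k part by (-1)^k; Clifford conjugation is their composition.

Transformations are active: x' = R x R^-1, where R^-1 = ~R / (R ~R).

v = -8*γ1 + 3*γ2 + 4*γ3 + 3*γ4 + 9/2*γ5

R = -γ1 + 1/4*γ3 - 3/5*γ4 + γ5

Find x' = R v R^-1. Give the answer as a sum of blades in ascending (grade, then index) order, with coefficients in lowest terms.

~R = -γ1 + 1/4*γ3 - 3/5*γ4 + γ5, and R ~R = -169/400, so R^-1 = ~R / (-169/400).
R v = 43/10 - 3*γ12 - 2*γ13 - 39/5*γ14 + 7/2*γ15 - 3/4*γ23 + 9/5*γ24 - 3*γ25 + 63/20*γ34 - 23/8*γ35 - 57/10*γ45
Answer: 4792/169*γ1 - 3*γ2 - 1536/169*γ3 + 1557/169*γ4 - 8401/338*γ5


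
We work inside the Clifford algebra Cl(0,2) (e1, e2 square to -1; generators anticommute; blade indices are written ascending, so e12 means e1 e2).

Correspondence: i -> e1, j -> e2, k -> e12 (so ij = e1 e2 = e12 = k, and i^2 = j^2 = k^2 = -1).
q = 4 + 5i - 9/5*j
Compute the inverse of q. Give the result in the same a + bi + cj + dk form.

In blades: q = 4 + 5*e1 - 9/5*e2.
With qbar = 4 - 5*e1 + 9/5*e2 (scalar fixed, mapped units negated), q qbar = 1106/25 (the sum of squared coefficients), so q^-1 = qbar / (1106/25) = 50/553 - 125/1106*e1 + 45/1106*e2; translating back:
Answer: 50/553 - 125/1106*i + 45/1106*j


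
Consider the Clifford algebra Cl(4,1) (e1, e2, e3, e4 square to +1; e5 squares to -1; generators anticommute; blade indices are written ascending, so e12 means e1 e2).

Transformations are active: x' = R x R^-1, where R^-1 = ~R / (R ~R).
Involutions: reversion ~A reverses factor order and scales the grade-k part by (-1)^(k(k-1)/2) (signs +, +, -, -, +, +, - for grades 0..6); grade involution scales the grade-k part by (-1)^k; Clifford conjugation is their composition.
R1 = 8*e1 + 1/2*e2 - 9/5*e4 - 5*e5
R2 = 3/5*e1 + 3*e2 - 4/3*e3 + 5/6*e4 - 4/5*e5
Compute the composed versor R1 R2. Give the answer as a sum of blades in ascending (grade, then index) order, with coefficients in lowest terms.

Distribute over the terms of R1 (each basis-blade product reordered to ascending indices, repeated generators contracted through their squares):
(8*e1) R2 = 24/5 + 24*e12 - 32/3*e13 + 20/3*e14 - 32/5*e15
(1/2*e2) R2 = 3/2 - 3/10*e12 - 2/3*e23 + 5/12*e24 - 2/5*e25
(-9/5*e4) R2 = -3/2 + 27/25*e14 + 27/5*e24 - 12/5*e34 + 36/25*e45
(-5*e5) R2 = -4 + 3*e15 + 15*e25 - 20/3*e35 + 25/6*e45
Summing the partial products and collecting blades:
Answer: 4/5 + 237/10*e12 - 32/3*e13 + 581/75*e14 - 17/5*e15 - 2/3*e23 + 349/60*e24 + 73/5*e25 - 12/5*e34 - 20/3*e35 + 841/150*e45


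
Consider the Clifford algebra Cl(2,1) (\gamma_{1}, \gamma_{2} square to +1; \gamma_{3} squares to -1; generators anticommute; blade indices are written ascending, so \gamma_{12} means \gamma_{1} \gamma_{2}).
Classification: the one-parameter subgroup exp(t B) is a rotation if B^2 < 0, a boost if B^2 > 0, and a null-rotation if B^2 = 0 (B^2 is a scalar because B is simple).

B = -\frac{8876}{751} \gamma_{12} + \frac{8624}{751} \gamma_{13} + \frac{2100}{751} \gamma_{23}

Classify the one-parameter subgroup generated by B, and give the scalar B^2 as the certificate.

B^2 term by term: the squares give (-\frac{8876}{751})^2*(\gamma_{12})^2 + (\frac{8624}{751})^2*(\gamma_{13})^2 + (\frac{2100}{751})^2*(\gamma_{23})^2 = \frac{78783376}{564001}*(-1) + \frac{74373376}{564001}*(+1) + \frac{4410000}{564001}*(+1) = 0 (each basis 2-blade squares to minus the product of its generators' squares); cross terms between blades sharing an index anticommute and cancel. So B^2 = 0.
Answer: null-rotation, certificate B^2 = 0. Note: conjugating B changes its blade decomposition but never the scalar B^2 = 0, whose sign settles the classification.


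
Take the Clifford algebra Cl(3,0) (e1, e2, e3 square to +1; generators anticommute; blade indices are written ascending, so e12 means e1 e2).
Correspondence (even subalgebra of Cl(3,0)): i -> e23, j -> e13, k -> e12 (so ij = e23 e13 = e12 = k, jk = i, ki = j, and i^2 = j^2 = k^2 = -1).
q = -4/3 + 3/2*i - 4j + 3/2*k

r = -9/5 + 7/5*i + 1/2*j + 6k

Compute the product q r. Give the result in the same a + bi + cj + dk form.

In blades: q = -4/3 + 3/2*e12 - 4*e13 + 3/2*e23, r = -9/5 + 6*e12 + 1/2*e13 + 7/5*e23.
Distribute q over r term by term (generator squares from the signature, products reordered to ascending indices): (-4/3)*r = 12/5 - 8*e12 - 2/3*e13 - 28/15*e23; (3/2*e12)*r = -9 - 27/10*e12 + 21/10*e13 - 3/4*e23; (-4*e13)*r = 2 + 28/5*e12 + 36/5*e13 - 24*e23; (3/2*e23)*r = -21/10 + 3/4*e12 - 9*e13 - 27/10*e23.
Sum: -67/10 - 87/20*e12 - 11/30*e13 - 1759/60*e23; translating back through the correspondence:
Answer: -67/10 - 1759/60*i - 11/30*j - 87/20*k


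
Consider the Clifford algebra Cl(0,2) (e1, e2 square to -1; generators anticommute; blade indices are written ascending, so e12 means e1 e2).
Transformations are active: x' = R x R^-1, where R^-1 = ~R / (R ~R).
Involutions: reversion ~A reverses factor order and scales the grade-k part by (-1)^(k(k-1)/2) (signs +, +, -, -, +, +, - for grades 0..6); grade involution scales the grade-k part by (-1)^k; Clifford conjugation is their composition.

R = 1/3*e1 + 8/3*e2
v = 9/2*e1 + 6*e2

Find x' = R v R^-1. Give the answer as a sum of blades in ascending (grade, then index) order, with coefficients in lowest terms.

~R = 1/3*e1 + 8/3*e2, and R ~R = -65/9, so R^-1 = ~R / (-65/9).
R v = -35/2 - 10*e12
Answer: -75/26*e1 + 90/13*e2


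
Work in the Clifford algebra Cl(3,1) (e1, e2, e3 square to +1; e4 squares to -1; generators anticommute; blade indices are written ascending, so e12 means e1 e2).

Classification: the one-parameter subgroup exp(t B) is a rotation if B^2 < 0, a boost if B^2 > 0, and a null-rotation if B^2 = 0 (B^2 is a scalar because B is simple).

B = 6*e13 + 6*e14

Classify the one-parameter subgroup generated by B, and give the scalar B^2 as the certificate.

B^2 term by term: the squares give (6)^2*(e13)^2 + (6)^2*(e14)^2 = 36*(-1) + 36*(+1) = 0 (each basis 2-blade squares to minus the product of its generators' squares); cross terms between blades sharing an index anticommute and cancel. So B^2 = 0.
Answer: null-rotation, certificate B^2 = 0. Because 0 is invariant under every versor sandwich, the classification follows from its sign alone.


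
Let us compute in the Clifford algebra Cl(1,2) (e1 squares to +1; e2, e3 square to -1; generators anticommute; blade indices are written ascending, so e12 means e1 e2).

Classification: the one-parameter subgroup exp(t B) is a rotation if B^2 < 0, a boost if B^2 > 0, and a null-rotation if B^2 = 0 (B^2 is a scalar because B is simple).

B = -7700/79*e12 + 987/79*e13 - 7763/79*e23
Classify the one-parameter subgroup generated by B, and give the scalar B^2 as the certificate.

B^2 term by term: the squares give (-7700/79)^2*(e12)^2 + (987/79)^2*(e13)^2 + (-7763/79)^2*(e23)^2 = 59290000/6241*(+1) + 974169/6241*(+1) + 60264169/6241*(-1) = 0 (each basis 2-blade squares to minus the product of its generators' squares); cross terms between blades sharing an index anticommute and cancel. So B^2 = 0.
Answer: null-rotation, certificate B^2 = 0. Note: conjugating B changes its blade decomposition but never the scalar B^2 = 0, whose sign settles the classification.


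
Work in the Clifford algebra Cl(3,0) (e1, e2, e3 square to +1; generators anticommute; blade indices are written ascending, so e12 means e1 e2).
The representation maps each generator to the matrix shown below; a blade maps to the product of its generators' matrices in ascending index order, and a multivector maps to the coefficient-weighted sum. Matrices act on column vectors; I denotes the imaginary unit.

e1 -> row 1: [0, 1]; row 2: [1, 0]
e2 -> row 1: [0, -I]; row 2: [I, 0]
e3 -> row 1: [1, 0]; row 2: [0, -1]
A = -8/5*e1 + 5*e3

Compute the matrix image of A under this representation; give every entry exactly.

M = (-8/5)*rho(e1) + (5)*rho(e3), summed entrywise:
Answer: row 1: [5, -8/5]; row 2: [-8/5, -5]


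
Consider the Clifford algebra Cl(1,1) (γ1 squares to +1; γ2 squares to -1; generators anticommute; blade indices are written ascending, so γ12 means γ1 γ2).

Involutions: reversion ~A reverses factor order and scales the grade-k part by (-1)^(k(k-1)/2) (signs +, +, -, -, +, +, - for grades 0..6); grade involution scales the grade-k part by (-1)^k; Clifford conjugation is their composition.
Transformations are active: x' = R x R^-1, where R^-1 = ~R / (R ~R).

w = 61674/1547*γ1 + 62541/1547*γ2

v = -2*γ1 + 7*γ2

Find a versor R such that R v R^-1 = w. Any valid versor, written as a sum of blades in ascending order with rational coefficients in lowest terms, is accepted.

The midline construction: v and w both square to -45, so reflecting in their sum 58580/1547*γ1 + 73370/1547*γ2 exchanges them.
Answer: 58580/1547*γ1 + 73370/1547*γ2


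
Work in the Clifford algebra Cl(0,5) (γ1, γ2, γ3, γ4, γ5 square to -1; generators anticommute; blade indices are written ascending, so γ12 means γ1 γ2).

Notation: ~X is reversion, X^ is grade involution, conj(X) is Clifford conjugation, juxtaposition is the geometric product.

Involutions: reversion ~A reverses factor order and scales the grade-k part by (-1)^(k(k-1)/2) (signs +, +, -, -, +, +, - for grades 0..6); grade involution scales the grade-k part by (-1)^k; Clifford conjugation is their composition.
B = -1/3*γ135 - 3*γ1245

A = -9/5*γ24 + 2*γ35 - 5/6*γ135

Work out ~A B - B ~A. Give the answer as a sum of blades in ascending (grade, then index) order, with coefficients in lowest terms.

first term: -5/18 - 2/3*γ1 + 27/5*γ15 + 5/2*γ234 + 6*γ1234 + 3/5*γ12345
second term: -5/18 - 2/3*γ1 + 27/5*γ15 + 5/2*γ234 - 6*γ1234 + 3/5*γ12345
Answer: 12*γ1234


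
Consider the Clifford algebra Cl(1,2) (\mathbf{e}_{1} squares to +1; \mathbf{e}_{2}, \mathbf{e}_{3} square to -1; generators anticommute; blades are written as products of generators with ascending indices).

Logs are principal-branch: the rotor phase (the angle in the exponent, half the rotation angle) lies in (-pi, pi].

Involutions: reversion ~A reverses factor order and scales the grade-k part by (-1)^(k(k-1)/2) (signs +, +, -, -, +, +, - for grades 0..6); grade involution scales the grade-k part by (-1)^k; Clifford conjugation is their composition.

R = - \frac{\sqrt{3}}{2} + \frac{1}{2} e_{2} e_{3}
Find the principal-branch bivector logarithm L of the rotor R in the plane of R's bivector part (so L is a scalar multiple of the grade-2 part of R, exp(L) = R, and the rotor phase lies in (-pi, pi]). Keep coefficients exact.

The scalar part of R is - \frac{\sqrt{3}}{2}, and that scalar determines the rotor phase on the principal branch; recovering the unit plane as bivector-part over sine of the phase gives L = phase * plane.
Concretely: cos(phase) = - \frac{\sqrt{3}}{2} gives phase = ±\frac{5 \pi}{6}, and since phase/sin(phase) is even the sign is immaterial: L = (phase/sin(phase)) * <R>_2 = (\frac{5 \pi}{3}) * <R>_2.
Answer: \frac{5 \pi}{6} e_{2} e_{3}


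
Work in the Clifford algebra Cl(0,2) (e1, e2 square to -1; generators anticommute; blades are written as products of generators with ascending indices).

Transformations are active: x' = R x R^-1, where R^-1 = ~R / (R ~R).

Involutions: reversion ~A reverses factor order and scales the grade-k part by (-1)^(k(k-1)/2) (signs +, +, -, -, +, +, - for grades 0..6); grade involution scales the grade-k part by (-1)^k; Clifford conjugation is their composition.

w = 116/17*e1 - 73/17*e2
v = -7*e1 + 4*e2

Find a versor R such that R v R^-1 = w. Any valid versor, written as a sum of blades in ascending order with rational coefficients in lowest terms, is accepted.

Sketch: the shared square -65 makes R = v + w = -3/17*e1 - 5/17*e2 the natural versor; its sandwich fixes that direction, negates (v - w)/2, and sends v to w.
Answer: -3/17*e1 - 5/17*e2


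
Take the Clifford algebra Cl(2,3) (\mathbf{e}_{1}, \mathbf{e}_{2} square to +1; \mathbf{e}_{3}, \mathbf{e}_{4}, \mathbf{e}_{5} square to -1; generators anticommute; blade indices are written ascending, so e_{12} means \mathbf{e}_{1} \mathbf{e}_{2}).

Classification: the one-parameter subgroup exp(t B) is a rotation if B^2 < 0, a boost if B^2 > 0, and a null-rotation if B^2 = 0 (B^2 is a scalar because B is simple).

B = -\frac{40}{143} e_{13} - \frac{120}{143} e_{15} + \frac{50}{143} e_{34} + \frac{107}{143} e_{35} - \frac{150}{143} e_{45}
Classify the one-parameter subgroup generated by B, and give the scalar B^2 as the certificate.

B^2 term by term: the squares give (-\frac{40}{143})^2*(e_{13})^2 + (-\frac{120}{143})^2*(e_{15})^2 + (\frac{50}{143})^2*(e_{34})^2 + (\frac{107}{143})^2*(e_{35})^2 + (-\frac{150}{143})^2*(e_{45})^2 = \frac{1600}{20449}*(+1) + \frac{14400}{20449}*(+1) + \frac{2500}{20449}*(-1) + \frac{11449}{20449}*(-1) + \frac{22500}{20449}*(-1) = -1 (each basis 2-blade squares to minus the product of its generators' squares); cross terms between blades sharing an index anticommute and cancel; the commuting (index-disjoint) pairs give grade-4 terms 2*c*c'*(blade product), which cancel blade by blade — e_{1345}: \frac{12000}{20449} - \frac{12000}{20449} = 0 — confirming B is simple. So B^2 = -1.
Answer: rotation, certificate B^2 = -1. Note: conjugating B changes its blade decomposition but never the scalar B^2 = -1, whose sign settles the classification.


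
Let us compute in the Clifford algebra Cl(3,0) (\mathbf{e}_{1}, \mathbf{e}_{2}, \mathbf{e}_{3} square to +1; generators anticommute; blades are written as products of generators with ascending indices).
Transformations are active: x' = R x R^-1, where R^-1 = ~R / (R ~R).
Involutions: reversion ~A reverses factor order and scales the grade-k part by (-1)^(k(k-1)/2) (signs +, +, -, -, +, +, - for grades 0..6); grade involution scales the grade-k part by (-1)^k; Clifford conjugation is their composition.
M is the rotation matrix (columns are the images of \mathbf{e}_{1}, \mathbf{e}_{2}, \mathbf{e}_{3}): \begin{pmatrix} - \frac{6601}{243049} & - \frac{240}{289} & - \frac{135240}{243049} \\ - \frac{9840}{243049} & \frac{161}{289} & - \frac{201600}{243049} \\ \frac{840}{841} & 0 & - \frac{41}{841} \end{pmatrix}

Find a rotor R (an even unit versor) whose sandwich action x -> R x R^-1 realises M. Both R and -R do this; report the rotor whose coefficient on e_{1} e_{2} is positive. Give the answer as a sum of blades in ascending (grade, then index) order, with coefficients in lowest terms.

Method: write R = a + b12*e_{1} e_{2} + b13*e_{1} e_{3} + b23*e_{2} e_{3} with a^2 + b12^2 + b13^2 + b23^2 = 1 (so R^-1 = ~R). Expanding the columns R e_j ~R gives tr M = 4a^2 - 1 and, from the antisymmetric part, M21 - M12 = -4a*b12, M13 - M31 = 4a*b13, M32 - M23 = -4a*b23.
Here tr M = \frac{116951}{243049}, so a^2 = (1 + tr M)/4 = \frac{90000}{243049} and a = ±\frac{300}{493}. Taking a = \frac{300}{493}: M21 - M12 = \frac{192000}{243049}, M13 - M31 = -\frac{378000}{243049}, M32 - M23 = \frac{201600}{243049}, giving b12 = -\frac{160}{493}, b13 = -\frac{315}{493}, b23 = -\frac{168}{493}, i.e. R = \frac{300}{493} - \frac{160}{493} e_{1} e_{2} - \frac{315}{493} e_{1} e_{3} - \frac{168}{493} e_{2} e_{3}.
Its e_{1} e_{2} coefficient is negative, so report the other preimage -R.
Answer: -\frac{300}{493} + \frac{160}{493} e_{1} e_{2} + \frac{315}{493} e_{1} e_{3} + \frac{168}{493} e_{2} e_{3}. Note: both R and -R realise this M (trace \frac{116951}{243049}); the covering map identifies them, and the e_{1} e_{2}-coefficient sign is the tie-breaker.


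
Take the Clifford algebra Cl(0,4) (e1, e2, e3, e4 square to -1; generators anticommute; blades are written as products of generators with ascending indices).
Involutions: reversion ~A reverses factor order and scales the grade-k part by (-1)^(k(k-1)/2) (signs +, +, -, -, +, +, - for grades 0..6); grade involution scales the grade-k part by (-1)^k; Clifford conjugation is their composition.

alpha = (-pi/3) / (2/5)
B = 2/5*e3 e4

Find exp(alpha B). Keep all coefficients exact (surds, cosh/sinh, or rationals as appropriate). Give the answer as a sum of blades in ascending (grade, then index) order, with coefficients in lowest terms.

B^2 = (2/5)^2*(e3 e4)^2 = 4/25*(-1) = -4/25 (a basis 2-blade squares to minus the product of its generators' squares).
B^2 = -4/25 — the series telescopes trigonometrically here: l = 2/5, alpha*l = -pi/3, so exp(alpha B) = cos(-pi/3) + (sin(-pi/3)/(2/5))*B = 1/2 + (-5*sqrt(3)/4)*B.
Answer: 1/2 - sqrt(3)/2*e3 e4


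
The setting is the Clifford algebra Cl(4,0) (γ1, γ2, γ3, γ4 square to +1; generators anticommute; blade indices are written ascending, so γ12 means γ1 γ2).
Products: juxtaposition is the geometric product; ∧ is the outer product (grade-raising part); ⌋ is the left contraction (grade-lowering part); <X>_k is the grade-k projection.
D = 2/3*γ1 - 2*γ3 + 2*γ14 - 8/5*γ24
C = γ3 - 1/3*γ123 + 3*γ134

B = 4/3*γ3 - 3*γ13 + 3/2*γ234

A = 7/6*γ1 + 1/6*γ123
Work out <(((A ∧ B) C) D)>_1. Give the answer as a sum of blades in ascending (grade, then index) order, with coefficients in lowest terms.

step 1: 14/9*γ13 + 7/4*γ1234
step 2: 14/9*γ1 + 511/108*γ2 - 21/4*γ4 - 7/4*γ124
step 3: 28/27 + 77/10*γ1 - 119/10*γ2 - 602/135*γ4 - 511/162*γ12 - 28/9*γ13 + 7/2*γ14 - 511/54*γ23 - 7/6*γ24 - 21/2*γ34 - 3227/270*γ124 - 7/2*γ1234
step 4: 77/10*γ1 - 119/10*γ2 - 602/135*γ4
Answer: 77/10*γ1 - 119/10*γ2 - 602/135*γ4


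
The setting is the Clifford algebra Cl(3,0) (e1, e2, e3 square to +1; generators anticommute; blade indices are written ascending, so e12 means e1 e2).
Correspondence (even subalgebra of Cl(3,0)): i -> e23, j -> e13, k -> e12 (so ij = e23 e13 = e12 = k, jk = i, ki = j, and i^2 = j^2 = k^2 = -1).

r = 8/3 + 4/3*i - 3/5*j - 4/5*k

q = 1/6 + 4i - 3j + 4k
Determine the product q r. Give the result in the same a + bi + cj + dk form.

In blades: q = 1/6 + 4*e12 - 3*e13 + 4*e23, r = 8/3 - 4/5*e12 - 3/5*e13 + 4/3*e23.
Distribute q over r term by term (generator squares from the signature, products reordered to ascending indices): (1/6)*r = 4/9 - 2/15*e12 - 1/10*e13 + 2/9*e23; (4*e12)*r = 16/5 + 32/3*e12 + 16/3*e13 + 12/5*e23; (-3*e13)*r = -9/5 + 4*e12 - 8*e13 + 12/5*e23; (4*e23)*r = -16/3 - 12/5*e12 + 16/5*e13 + 32/3*e23.
Sum: -157/45 + 182/15*e12 + 13/30*e13 + 706/45*e23; translating back through the correspondence:
Answer: -157/45 + 706/45*i + 13/30*j + 182/15*k
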